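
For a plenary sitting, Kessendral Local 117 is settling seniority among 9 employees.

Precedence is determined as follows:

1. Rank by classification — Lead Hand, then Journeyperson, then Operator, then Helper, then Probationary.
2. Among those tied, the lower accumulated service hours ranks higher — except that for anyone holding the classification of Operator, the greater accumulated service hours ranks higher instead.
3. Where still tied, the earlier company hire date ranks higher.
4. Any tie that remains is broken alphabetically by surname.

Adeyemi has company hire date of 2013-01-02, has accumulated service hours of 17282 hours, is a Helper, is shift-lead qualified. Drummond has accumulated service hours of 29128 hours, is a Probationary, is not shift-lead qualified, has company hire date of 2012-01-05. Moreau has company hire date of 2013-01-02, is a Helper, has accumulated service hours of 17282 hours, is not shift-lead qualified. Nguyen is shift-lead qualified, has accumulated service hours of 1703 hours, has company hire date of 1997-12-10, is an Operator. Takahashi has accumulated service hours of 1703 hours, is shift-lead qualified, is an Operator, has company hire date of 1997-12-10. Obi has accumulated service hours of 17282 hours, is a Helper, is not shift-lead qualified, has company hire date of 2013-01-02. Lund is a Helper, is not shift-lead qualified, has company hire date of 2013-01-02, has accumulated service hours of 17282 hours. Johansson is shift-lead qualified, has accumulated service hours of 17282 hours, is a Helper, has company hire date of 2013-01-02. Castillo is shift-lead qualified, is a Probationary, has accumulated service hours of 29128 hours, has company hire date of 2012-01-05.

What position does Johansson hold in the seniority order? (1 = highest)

4

By classification: Nguyen and Takahashi (Operator); then Adeyemi, Johansson, Lund, Moreau and Obi (Helper); then Castillo and Drummond (Probationary).
Nguyen and Takahashi both have accumulated service hours 1703 hours, so the next rule applies.
Nguyen and Takahashi both have company hire date 1997-12-10, so the next rule applies.
Among Nguyen and Takahashi, alphabetically by surname: Nguyen before Takahashi.
Adeyemi, Johansson, Lund, Moreau and Obi all have accumulated service hours 17282 hours, so the next rule applies.
Adeyemi, Johansson, Lund, Moreau and Obi all have company hire date 2013-01-02, so the next rule applies.
Among Adeyemi, Johansson, Lund, Moreau and Obi, alphabetically by surname: Adeyemi before Johansson before Lund before Moreau before Obi.
Castillo and Drummond both have accumulated service hours 29128 hours, so the next rule applies.
Castillo and Drummond both have company hire date 2012-01-05, so the next rule applies.
Among Castillo and Drummond, alphabetically by surname: Castillo before Drummond.
Order: Nguyen, Takahashi, Adeyemi, Johansson, Lund, Moreau, Obi, Castillo, Drummond. So position 4.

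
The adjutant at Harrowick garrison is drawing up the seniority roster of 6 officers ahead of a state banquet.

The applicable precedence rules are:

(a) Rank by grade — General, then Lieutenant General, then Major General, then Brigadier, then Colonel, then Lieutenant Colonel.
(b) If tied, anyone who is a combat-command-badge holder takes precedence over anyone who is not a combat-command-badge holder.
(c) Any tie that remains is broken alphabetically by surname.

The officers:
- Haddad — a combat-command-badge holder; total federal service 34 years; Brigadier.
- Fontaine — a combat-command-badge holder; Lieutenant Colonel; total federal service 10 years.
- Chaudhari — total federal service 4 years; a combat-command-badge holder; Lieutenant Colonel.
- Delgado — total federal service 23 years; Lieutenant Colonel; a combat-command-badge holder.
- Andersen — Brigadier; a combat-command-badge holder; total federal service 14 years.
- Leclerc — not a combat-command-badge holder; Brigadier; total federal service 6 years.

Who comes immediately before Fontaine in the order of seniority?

Delgado

By grade: Andersen, Haddad and Leclerc (Brigadier); then Chaudhari, Delgado and Fontaine (Lieutenant Colonel).
Among Andersen, Haddad and Leclerc, a combat-command-badge holder before not a combat-command-badge holder: Andersen and Haddad (a combat-command-badge holder) before Leclerc (not a combat-command-badge holder).
Among Andersen and Haddad, alphabetically by surname: Andersen before Haddad.
Chaudhari, Delgado and Fontaine are each a combat-command-badge holder, so the next rule applies.
Among Chaudhari, Delgado and Fontaine, alphabetically by surname: Chaudhari before Delgado before Fontaine.
Order: Andersen, Haddad, Leclerc, Chaudhari, Delgado, Fontaine.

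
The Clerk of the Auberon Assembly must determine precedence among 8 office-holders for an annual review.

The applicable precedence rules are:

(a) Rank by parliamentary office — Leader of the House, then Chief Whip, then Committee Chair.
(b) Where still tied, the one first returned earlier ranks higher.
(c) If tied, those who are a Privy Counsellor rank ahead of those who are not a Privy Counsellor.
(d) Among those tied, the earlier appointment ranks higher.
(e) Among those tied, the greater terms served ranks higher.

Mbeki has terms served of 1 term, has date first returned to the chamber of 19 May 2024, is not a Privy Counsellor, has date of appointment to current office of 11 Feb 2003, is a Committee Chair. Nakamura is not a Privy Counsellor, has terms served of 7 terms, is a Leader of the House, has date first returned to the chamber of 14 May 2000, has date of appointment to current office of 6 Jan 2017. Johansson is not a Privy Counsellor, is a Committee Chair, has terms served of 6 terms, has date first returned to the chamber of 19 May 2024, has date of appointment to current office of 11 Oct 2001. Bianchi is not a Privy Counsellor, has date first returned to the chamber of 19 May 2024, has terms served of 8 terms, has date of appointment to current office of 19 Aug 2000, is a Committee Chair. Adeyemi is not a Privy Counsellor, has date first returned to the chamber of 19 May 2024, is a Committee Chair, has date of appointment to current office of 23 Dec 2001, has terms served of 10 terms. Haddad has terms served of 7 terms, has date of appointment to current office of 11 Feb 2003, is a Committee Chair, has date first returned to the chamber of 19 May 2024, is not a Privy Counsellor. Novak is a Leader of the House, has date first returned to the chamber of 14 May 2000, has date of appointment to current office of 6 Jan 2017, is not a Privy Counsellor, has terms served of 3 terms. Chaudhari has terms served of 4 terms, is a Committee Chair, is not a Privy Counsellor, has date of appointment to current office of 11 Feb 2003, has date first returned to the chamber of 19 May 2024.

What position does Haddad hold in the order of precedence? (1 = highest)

By parliamentary office: Nakamura and Novak (Leader of the House); then Bianchi, Johansson, Adeyemi, Haddad, Chaudhari and Mbeki (Committee Chair).
Nakamura and Novak both have date first returned to the chamber 14 May 2000, so the next rule applies.
Nakamura and Novak are each not a Privy Counsellor, so the next rule applies.
Nakamura and Novak both have date of appointment to current office 6 Jan 2017, so the next rule applies.
Among Nakamura and Novak, by terms served (higher first): Nakamura (7 terms) before Novak (3 terms).
Bianchi, Johansson, Adeyemi, Haddad, Chaudhari and Mbeki all have date first returned to the chamber 19 May 2024, so the next rule applies.
Bianchi, Johansson, Adeyemi, Haddad, Chaudhari and Mbeki are each not a Privy Counsellor, so the next rule applies.
Among Bianchi, Johansson, Adeyemi, Haddad, Chaudhari and Mbeki, by date of appointment to current office (earlier first): Bianchi (19 Aug 2000) before Johansson (11 Oct 2001) before Adeyemi (23 Dec 2001) before Haddad, Chaudhari and Mbeki (11 Feb 2003).
Among Haddad, Chaudhari and Mbeki, by terms served (higher first): Haddad (7 terms) before Chaudhari (4 terms) before Mbeki (1 term).
Order: Nakamura, Novak, Bianchi, Johansson, Adeyemi, Haddad, Chaudhari, Mbeki. So position 6.

6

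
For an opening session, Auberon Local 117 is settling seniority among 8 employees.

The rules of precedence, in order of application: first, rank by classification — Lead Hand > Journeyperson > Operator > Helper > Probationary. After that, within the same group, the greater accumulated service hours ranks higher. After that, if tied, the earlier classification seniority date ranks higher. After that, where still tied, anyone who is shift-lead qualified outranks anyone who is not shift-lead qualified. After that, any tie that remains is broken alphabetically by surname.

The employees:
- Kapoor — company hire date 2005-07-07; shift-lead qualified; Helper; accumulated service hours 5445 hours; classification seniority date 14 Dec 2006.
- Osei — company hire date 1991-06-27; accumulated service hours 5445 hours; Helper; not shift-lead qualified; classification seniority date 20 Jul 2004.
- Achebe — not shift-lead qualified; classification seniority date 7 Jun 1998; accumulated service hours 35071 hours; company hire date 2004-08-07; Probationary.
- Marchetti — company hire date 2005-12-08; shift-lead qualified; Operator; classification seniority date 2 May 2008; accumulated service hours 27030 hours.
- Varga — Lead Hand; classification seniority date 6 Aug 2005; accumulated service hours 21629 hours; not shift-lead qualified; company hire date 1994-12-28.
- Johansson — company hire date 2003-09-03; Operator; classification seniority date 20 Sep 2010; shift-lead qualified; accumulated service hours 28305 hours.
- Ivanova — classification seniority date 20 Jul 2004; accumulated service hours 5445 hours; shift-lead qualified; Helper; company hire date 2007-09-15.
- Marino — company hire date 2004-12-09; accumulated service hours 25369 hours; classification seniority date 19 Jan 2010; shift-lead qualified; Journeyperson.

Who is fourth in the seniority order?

Marchetti

By classification: Varga (Lead Hand); then Marino (Journeyperson); then Johansson and Marchetti (Operator); then Ivanova, Osei and Kapoor (Helper); then Achebe (Probationary).
Among Johansson and Marchetti, by accumulated service hours (higher first): Johansson (28305 hours) before Marchetti (27030 hours).
Ivanova, Osei and Kapoor all have accumulated service hours 5445 hours, so the next rule applies.
Among Ivanova, Osei and Kapoor, by classification seniority date (earlier first): Ivanova and Osei (20 Jul 2004) before Kapoor (14 Dec 2006).
Among Ivanova and Osei, shift-lead qualified before not shift-lead qualified: Ivanova (shift-lead qualified) before Osei (not shift-lead qualified).
Order: Varga, Marino, Johansson, Marchetti, Ivanova, Osei, Kapoor, Achebe.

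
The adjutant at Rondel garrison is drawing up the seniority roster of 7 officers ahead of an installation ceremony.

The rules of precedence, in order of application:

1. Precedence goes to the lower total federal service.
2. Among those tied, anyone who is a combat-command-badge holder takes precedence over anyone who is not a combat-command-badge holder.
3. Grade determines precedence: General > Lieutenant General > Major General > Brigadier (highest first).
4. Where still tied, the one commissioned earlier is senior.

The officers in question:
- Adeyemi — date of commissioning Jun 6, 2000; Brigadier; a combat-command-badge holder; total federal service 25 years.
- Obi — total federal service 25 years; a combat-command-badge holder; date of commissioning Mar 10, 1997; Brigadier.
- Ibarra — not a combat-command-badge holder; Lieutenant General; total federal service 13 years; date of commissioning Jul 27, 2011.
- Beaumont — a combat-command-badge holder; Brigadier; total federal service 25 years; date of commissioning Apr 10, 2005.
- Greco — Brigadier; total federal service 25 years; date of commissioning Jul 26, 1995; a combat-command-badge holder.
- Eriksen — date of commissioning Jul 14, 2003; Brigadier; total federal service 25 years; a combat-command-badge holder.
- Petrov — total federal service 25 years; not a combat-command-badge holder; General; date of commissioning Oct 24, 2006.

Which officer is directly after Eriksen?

By total federal service (lower first): Ibarra (13 years); then Greco, Obi, Adeyemi, Eriksen, Beaumont and Petrov (each 25 years).
Among Greco, Obi, Adeyemi, Eriksen, Beaumont and Petrov, a combat-command-badge holder before not a combat-command-badge holder: Greco, Obi, Adeyemi, Eriksen and Beaumont (a combat-command-badge holder) before Petrov (not a combat-command-badge holder).
Greco, Obi, Adeyemi, Eriksen and Beaumont are each Brigadier, so the next rule applies.
Among Greco, Obi, Adeyemi, Eriksen and Beaumont, by date of commissioning (earlier first): Greco (Jul 26, 1995) before Obi (Mar 10, 1997) before Adeyemi (Jun 6, 2000) before Eriksen (Jul 14, 2003) before Beaumont (Apr 10, 2005).
Order: Ibarra, Greco, Obi, Adeyemi, Eriksen, Beaumont, Petrov.

Beaumont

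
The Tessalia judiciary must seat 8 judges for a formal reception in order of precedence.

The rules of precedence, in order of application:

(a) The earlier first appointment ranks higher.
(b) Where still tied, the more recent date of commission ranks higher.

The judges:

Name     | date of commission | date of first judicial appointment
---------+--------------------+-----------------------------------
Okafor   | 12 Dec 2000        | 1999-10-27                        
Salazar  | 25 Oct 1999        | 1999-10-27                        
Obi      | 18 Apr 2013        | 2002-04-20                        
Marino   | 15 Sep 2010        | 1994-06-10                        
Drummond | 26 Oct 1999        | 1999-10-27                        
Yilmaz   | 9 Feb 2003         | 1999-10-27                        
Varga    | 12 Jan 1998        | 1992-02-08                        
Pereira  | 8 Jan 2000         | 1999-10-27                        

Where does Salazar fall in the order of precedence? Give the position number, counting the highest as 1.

7

By date of first judicial appointment (earlier first): Varga (1992-02-08); then Marino (1994-06-10); then Yilmaz, Okafor, Pereira, Drummond and Salazar (each 1999-10-27); then Obi (2002-04-20).
Among Yilmaz, Okafor, Pereira, Drummond and Salazar, by date of commission (later first): Yilmaz (9 Feb 2003) before Okafor (12 Dec 2000) before Pereira (8 Jan 2000) before Drummond (26 Oct 1999) before Salazar (25 Oct 1999).
Order: Varga, Marino, Yilmaz, Okafor, Pereira, Drummond, Salazar, Obi. So position 7.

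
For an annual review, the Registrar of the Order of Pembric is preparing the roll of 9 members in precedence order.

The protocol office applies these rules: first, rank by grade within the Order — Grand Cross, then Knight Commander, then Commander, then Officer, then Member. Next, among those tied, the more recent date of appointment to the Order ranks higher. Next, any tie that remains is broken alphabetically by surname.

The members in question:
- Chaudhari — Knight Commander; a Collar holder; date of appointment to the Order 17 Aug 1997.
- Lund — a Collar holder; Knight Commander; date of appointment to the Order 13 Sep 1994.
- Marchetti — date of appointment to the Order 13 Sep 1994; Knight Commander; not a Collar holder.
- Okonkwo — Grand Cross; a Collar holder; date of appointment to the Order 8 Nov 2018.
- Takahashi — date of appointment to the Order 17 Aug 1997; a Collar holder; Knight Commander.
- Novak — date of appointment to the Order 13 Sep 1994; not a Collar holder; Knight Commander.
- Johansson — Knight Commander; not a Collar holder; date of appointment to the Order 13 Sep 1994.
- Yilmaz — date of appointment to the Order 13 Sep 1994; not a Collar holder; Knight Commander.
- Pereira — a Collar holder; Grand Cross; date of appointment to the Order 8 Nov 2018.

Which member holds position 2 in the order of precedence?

Pereira

By grade within the Order: Okonkwo and Pereira (Grand Cross); then Chaudhari, Takahashi, Johansson, Lund, Marchetti, Novak and Yilmaz (Knight Commander).
Okonkwo and Pereira both have date of appointment to the Order 8 Nov 2018, so the next rule applies.
Among Okonkwo and Pereira, alphabetically by surname: Okonkwo before Pereira.
Among Chaudhari, Takahashi, Johansson, Lund, Marchetti, Novak and Yilmaz, by date of appointment to the Order (later first): Chaudhari and Takahashi (17 Aug 1997) before Johansson, Lund, Marchetti, Novak and Yilmaz (13 Sep 1994).
Among Chaudhari and Takahashi, alphabetically by surname: Chaudhari before Takahashi.
Among Johansson, Lund, Marchetti, Novak and Yilmaz, alphabetically by surname: Johansson before Lund before Marchetti before Novak before Yilmaz.
Order: Okonkwo, Pereira, Chaudhari, Takahashi, Johansson, Lund, Marchetti, Novak, Yilmaz.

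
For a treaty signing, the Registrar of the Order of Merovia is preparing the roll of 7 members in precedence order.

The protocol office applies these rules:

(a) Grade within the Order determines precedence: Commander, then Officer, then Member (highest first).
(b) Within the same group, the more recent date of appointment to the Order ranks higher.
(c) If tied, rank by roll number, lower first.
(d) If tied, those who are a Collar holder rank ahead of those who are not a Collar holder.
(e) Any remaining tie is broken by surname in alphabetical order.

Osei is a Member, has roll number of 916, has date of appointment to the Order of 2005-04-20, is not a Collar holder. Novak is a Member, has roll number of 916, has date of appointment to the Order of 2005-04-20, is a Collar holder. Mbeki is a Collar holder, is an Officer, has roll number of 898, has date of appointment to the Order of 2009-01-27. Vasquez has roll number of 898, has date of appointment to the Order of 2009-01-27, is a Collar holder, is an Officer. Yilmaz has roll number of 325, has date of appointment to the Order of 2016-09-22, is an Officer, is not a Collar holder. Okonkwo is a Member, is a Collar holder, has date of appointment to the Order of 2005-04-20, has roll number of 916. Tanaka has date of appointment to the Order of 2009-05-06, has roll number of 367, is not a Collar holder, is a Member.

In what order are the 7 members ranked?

By grade within the Order: Yilmaz, Mbeki and Vasquez (Officer); then Tanaka, Novak, Okonkwo and Osei (Member).
Among Yilmaz, Mbeki and Vasquez, by date of appointment to the Order (later first): Yilmaz (2016-09-22) before Mbeki and Vasquez (2009-01-27).
Mbeki and Vasquez both have roll number 898, so the next rule applies.
Mbeki and Vasquez are each a Collar holder, so the next rule applies.
Among Mbeki and Vasquez, alphabetically by surname: Mbeki before Vasquez.
Among Tanaka, Novak, Okonkwo and Osei, by date of appointment to the Order (later first): Tanaka (2009-05-06) before Novak, Okonkwo and Osei (2005-04-20).
Novak, Okonkwo and Osei all have roll number 916, so the next rule applies.
Among Novak, Okonkwo and Osei, a Collar holder before not a Collar holder: Novak and Okonkwo (a Collar holder) before Osei (not a Collar holder).
Among Novak and Okonkwo, alphabetically by surname: Novak before Okonkwo.
Full order: Yilmaz, Mbeki, Vasquez, Tanaka, Novak, Okonkwo, Osei.

Yilmaz, Mbeki, Vasquez, Tanaka, Novak, Okonkwo, Osei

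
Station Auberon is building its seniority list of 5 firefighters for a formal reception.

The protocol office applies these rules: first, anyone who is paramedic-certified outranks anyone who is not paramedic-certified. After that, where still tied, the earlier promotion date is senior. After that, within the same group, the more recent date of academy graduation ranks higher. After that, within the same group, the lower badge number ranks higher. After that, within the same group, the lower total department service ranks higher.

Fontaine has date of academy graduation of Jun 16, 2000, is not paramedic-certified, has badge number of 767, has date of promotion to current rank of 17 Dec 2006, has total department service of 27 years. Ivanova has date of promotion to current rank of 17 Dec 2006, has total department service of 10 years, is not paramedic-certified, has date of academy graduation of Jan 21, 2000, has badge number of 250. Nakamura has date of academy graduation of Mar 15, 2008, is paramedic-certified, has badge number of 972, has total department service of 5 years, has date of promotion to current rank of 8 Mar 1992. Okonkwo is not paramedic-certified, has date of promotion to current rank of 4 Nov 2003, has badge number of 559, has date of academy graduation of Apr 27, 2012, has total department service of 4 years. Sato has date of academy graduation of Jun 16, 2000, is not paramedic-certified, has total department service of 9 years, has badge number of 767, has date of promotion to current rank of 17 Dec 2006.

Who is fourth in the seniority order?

By the first rule: Nakamura (paramedic-certified); then Okonkwo, Sato, Fontaine and Ivanova (each not paramedic-certified).
Among Okonkwo, Sato, Fontaine and Ivanova, by date of promotion to current rank (earlier first): Okonkwo (4 Nov 2003) before Sato, Fontaine and Ivanova (17 Dec 2006).
Among Sato, Fontaine and Ivanova, by date of academy graduation (later first): Sato and Fontaine (Jun 16, 2000) before Ivanova (Jan 21, 2000).
Sato and Fontaine both have badge number 767, so the next rule applies.
Among Sato and Fontaine, by total department service (lower first): Sato (9 years) before Fontaine (27 years).
Order: Nakamura, Okonkwo, Sato, Fontaine, Ivanova.

Fontaine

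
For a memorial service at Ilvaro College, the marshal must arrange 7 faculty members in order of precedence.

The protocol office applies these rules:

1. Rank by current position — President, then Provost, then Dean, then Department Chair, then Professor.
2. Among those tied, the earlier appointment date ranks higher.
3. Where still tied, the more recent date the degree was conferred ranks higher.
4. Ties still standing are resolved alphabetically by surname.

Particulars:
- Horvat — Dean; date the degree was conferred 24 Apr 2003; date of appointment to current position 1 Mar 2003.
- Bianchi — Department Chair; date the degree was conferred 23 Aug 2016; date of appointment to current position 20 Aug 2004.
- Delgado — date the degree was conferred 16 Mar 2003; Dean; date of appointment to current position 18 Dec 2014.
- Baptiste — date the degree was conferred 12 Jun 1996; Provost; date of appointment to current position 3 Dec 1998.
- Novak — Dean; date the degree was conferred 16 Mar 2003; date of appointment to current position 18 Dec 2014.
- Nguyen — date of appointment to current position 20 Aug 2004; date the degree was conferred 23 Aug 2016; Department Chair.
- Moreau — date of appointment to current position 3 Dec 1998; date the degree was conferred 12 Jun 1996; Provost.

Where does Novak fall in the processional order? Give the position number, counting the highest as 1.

By current position: Baptiste and Moreau (Provost); then Horvat, Delgado and Novak (Dean); then Bianchi and Nguyen (Department Chair).
Baptiste and Moreau both have date of appointment to current position 3 Dec 1998, so the next rule applies.
Baptiste and Moreau both have date the degree was conferred 12 Jun 1996, so the next rule applies.
Among Baptiste and Moreau, alphabetically by surname: Baptiste before Moreau.
Among Horvat, Delgado and Novak, by date of appointment to current position (earlier first): Horvat (1 Mar 2003) before Delgado and Novak (18 Dec 2014).
Delgado and Novak both have date the degree was conferred 16 Mar 2003, so the next rule applies.
Among Delgado and Novak, alphabetically by surname: Delgado before Novak.
Bianchi and Nguyen both have date of appointment to current position 20 Aug 2004, so the next rule applies.
Bianchi and Nguyen both have date the degree was conferred 23 Aug 2016, so the next rule applies.
Among Bianchi and Nguyen, alphabetically by surname: Bianchi before Nguyen.
Order: Baptiste, Moreau, Horvat, Delgado, Novak, Bianchi, Nguyen. So position 5.

5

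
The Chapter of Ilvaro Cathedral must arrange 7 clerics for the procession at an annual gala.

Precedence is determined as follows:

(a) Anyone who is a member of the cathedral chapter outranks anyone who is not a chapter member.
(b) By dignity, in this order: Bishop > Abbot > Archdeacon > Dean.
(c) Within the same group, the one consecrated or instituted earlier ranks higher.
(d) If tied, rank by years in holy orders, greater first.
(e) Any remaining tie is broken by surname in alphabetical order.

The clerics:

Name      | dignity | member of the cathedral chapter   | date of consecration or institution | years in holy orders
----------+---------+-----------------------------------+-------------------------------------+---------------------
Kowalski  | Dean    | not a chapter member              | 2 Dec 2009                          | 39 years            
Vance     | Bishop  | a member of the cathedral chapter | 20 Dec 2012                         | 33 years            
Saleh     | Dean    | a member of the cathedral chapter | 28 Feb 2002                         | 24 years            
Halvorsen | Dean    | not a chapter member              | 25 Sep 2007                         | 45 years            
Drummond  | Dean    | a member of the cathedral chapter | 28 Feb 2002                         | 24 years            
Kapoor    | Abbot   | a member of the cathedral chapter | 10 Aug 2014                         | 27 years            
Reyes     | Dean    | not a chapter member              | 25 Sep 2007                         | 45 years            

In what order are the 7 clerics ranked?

By the first rule: Vance, Kapoor, Drummond and Saleh (each a member of the cathedral chapter); then Halvorsen, Reyes and Kowalski (each not a chapter member).
Among Vance, Kapoor, Drummond and Saleh, by dignity: Vance (Bishop) before Kapoor (Abbot) before Drummond and Saleh (Dean).
Drummond and Saleh both have date of consecration or institution 28 Feb 2002, so the next rule applies.
Drummond and Saleh both have years in holy orders 24 years, so the next rule applies.
Among Drummond and Saleh, alphabetically by surname: Drummond before Saleh.
Halvorsen, Reyes and Kowalski are each Dean, so the next rule applies.
Among Halvorsen, Reyes and Kowalski, by date of consecration or institution (earlier first): Halvorsen and Reyes (25 Sep 2007) before Kowalski (2 Dec 2009).
Halvorsen and Reyes both have years in holy orders 45 years, so the next rule applies.
Among Halvorsen and Reyes, alphabetically by surname: Halvorsen before Reyes.
Full order: Vance, Kapoor, Drummond, Saleh, Halvorsen, Reyes, Kowalski.

Vance, Kapoor, Drummond, Saleh, Halvorsen, Reyes, Kowalski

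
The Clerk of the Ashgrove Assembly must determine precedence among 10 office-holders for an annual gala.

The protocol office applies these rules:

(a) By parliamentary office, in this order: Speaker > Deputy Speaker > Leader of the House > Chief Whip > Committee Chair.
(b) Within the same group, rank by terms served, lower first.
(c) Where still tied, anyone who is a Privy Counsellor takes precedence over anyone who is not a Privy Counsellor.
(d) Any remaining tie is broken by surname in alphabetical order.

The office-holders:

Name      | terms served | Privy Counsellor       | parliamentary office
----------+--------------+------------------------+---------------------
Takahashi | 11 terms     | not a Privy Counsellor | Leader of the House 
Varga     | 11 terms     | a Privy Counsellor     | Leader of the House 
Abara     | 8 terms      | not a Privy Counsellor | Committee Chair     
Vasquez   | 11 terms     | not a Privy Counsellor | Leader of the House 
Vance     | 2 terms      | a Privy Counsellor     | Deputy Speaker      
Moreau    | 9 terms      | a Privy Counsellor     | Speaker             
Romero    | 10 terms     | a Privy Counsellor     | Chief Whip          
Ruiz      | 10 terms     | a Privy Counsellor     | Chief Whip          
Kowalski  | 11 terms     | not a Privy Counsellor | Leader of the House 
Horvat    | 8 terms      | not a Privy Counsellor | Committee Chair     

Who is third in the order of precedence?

Varga

By parliamentary office: Moreau (Speaker); then Vance (Deputy Speaker); then Varga, Kowalski, Takahashi and Vasquez (Leader of the House); then Romero and Ruiz (Chief Whip); then Abara and Horvat (Committee Chair).
Varga, Kowalski, Takahashi and Vasquez all have terms served 11 terms, so the next rule applies.
Among Varga, Kowalski, Takahashi and Vasquez, a Privy Counsellor before not a Privy Counsellor: Varga (a Privy Counsellor) before Kowalski, Takahashi and Vasquez (not a Privy Counsellor).
Among Kowalski, Takahashi and Vasquez, alphabetically by surname: Kowalski before Takahashi before Vasquez.
Romero and Ruiz both have terms served 10 terms, so the next rule applies.
Romero and Ruiz are each a Privy Counsellor, so the next rule applies.
Among Romero and Ruiz, alphabetically by surname: Romero before Ruiz.
Abara and Horvat both have terms served 8 terms, so the next rule applies.
Abara and Horvat are each not a Privy Counsellor, so the next rule applies.
Among Abara and Horvat, alphabetically by surname: Abara before Horvat.
Order: Moreau, Vance, Varga, Kowalski, Takahashi, Vasquez, Romero, Ruiz, Abara, Horvat.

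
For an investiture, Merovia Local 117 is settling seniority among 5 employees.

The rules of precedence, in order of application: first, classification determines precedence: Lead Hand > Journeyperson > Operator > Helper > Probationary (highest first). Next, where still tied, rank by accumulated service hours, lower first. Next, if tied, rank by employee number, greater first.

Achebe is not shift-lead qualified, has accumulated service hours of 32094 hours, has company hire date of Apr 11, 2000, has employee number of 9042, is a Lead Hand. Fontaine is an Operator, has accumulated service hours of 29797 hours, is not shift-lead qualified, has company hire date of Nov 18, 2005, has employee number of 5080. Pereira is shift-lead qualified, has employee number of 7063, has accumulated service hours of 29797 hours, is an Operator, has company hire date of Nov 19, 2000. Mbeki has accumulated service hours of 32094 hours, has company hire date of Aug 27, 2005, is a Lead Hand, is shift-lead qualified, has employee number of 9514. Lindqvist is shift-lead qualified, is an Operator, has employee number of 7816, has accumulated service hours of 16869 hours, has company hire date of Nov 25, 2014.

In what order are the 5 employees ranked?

Mbeki, Achebe, Lindqvist, Pereira, Fontaine

By classification: Mbeki and Achebe (Lead Hand); then Lindqvist, Pereira and Fontaine (Operator).
Mbeki and Achebe both have accumulated service hours 32094 hours, so the next rule applies.
Among Mbeki and Achebe, by employee number (higher first): Mbeki (9514) before Achebe (9042).
Among Lindqvist, Pereira and Fontaine, by accumulated service hours (lower first): Lindqvist (16869 hours) before Pereira and Fontaine (29797 hours).
Among Pereira and Fontaine, by employee number (higher first): Pereira (7063) before Fontaine (5080).
Full order: Mbeki, Achebe, Lindqvist, Pereira, Fontaine.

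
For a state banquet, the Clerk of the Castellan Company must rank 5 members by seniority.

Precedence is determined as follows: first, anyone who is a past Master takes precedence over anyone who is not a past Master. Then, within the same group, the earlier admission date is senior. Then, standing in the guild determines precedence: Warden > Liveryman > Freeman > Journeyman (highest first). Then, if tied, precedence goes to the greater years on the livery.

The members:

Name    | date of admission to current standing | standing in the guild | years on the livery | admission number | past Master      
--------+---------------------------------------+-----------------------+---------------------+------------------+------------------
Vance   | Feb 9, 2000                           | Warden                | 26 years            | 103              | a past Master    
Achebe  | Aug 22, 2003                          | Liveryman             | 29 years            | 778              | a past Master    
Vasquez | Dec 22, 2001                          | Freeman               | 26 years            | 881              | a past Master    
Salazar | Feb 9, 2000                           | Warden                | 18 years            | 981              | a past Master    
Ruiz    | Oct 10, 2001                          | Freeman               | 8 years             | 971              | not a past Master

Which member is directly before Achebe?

Vasquez

By the first rule: Vance, Salazar, Vasquez and Achebe (each a past Master); then Ruiz (not a past Master).
Among Vance, Salazar, Vasquez and Achebe, by date of admission to current standing (earlier first): Vance and Salazar (Feb 9, 2000) before Vasquez (Dec 22, 2001) before Achebe (Aug 22, 2003).
Vance and Salazar are each Warden, so the next rule applies.
Among Vance and Salazar, by years on the livery (higher first): Vance (26 years) before Salazar (18 years).
Order: Vance, Salazar, Vasquez, Achebe, Ruiz.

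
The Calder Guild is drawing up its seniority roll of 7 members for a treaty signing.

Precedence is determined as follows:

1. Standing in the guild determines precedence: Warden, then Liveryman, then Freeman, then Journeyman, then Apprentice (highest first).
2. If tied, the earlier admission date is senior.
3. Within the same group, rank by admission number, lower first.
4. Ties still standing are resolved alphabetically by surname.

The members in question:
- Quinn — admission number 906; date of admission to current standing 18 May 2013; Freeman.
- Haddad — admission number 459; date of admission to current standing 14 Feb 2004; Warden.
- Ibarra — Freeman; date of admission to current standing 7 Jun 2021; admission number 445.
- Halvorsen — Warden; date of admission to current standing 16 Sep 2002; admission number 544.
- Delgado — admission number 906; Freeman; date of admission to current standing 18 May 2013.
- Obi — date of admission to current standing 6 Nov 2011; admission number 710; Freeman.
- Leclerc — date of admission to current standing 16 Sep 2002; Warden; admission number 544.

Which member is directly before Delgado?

Obi

By standing in the guild: Halvorsen, Leclerc and Haddad (Warden); then Obi, Delgado, Quinn and Ibarra (Freeman).
Among Halvorsen, Leclerc and Haddad, by date of admission to current standing (earlier first): Halvorsen and Leclerc (16 Sep 2002) before Haddad (14 Feb 2004).
Halvorsen and Leclerc both have admission number 544, so the next rule applies.
Among Halvorsen and Leclerc, alphabetically by surname: Halvorsen before Leclerc.
Among Obi, Delgado, Quinn and Ibarra, by date of admission to current standing (earlier first): Obi (6 Nov 2011) before Delgado and Quinn (18 May 2013) before Ibarra (7 Jun 2021).
Delgado and Quinn both have admission number 906, so the next rule applies.
Among Delgado and Quinn, alphabetically by surname: Delgado before Quinn.
Order: Halvorsen, Leclerc, Haddad, Obi, Delgado, Quinn, Ibarra.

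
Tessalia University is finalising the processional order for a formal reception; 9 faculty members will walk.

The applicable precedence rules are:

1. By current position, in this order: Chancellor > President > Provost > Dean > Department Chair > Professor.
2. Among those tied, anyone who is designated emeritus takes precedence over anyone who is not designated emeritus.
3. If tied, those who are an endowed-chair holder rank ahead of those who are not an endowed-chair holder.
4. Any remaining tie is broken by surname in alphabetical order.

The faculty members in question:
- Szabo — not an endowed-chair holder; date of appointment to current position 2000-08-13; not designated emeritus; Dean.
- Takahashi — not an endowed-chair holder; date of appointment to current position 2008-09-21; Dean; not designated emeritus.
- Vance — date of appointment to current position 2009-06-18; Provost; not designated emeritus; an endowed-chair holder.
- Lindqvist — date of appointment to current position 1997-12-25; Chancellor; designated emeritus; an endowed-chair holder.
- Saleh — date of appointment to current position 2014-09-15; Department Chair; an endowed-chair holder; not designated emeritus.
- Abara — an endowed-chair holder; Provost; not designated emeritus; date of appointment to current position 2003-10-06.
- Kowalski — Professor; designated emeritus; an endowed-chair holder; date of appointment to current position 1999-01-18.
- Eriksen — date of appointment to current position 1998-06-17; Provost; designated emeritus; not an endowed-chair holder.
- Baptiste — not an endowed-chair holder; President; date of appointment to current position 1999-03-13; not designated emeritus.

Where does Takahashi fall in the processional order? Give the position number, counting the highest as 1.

7

By current position: Lindqvist (Chancellor); then Baptiste (President); then Eriksen, Abara and Vance (Provost); then Szabo and Takahashi (Dean); then Saleh (Department Chair); then Kowalski (Professor).
Among Eriksen, Abara and Vance, designated emeritus before not designated emeritus: Eriksen (designated emeritus) before Abara and Vance (not designated emeritus).
Abara and Vance are each an endowed-chair holder, so the next rule applies.
Among Abara and Vance, alphabetically by surname: Abara before Vance.
Szabo and Takahashi are each not designated emeritus, so the next rule applies.
Szabo and Takahashi are each not an endowed-chair holder, so the next rule applies.
Among Szabo and Takahashi, alphabetically by surname: Szabo before Takahashi.
Order: Lindqvist, Baptiste, Eriksen, Abara, Vance, Szabo, Takahashi, Saleh, Kowalski. So position 7.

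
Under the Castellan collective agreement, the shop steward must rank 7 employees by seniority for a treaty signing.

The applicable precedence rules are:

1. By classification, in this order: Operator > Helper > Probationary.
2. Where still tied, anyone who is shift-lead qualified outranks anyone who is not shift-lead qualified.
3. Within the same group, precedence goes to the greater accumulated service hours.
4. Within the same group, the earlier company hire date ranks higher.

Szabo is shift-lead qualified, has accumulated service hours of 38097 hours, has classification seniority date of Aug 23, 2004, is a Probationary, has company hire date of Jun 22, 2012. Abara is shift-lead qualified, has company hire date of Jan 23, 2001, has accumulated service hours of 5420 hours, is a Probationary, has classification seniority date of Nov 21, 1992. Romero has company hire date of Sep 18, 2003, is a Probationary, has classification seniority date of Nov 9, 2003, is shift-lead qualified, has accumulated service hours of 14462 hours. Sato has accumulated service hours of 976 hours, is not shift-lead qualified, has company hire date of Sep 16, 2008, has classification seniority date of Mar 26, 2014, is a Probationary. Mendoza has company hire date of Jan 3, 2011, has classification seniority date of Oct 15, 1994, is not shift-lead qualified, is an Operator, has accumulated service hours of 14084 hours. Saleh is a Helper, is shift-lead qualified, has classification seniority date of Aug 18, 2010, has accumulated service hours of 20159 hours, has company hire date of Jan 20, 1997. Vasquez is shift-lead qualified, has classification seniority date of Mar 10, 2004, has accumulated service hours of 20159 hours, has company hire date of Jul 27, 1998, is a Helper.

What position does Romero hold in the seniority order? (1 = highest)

By classification: Mendoza (Operator); then Saleh and Vasquez (Helper); then Szabo, Romero, Abara and Sato (Probationary).
Saleh and Vasquez are each shift-lead qualified, so the next rule applies.
Saleh and Vasquez both have accumulated service hours 20159 hours, so the next rule applies.
Among Saleh and Vasquez, by company hire date (earlier first): Saleh (Jan 20, 1997) before Vasquez (Jul 27, 1998).
Among Szabo, Romero, Abara and Sato, shift-lead qualified before not shift-lead qualified: Szabo, Romero and Abara (shift-lead qualified) before Sato (not shift-lead qualified).
Among Szabo, Romero and Abara, by accumulated service hours (higher first): Szabo (38097 hours) before Romero (14462 hours) before Abara (5420 hours).
Order: Mendoza, Saleh, Vasquez, Szabo, Romero, Abara, Sato. So position 5.

5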